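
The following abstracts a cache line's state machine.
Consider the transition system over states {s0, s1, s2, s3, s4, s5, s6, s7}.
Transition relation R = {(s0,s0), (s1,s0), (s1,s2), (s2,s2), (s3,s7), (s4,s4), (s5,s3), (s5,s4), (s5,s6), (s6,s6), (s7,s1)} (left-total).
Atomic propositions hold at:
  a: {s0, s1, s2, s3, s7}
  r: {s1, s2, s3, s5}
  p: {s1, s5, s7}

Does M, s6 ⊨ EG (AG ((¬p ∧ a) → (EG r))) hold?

Sat(¬p) = {s0, s2, s3, s4, s6}
Sat(¬p ∧ a) = {s0, s2, s3}
EG r: greatest fixpoint, start Z0 = {s1, s2, s3, s5}, keep only states in Sat with some successor in Z. Z1 = {s1, s2, s5}; Z2 = {s1, s2}; fixed.
Sat(EG r) = {s1, s2}
Sat((¬p ∧ a) → (EG r)) = {s1, s2, s4, s5, s6, s7}
AG ((¬p ∧ a) → (EG r)): greatest fixpoint, start Z0 = {s1, s2, s4, s5, s6, s7}, keep only states in Sat with every successor in Z. Z1 = {s2, s4, s6, s7}; Z2 = {s2, s4, s6}; fixed.
Sat(AG ((¬p ∧ a) → (EG r))) = {s2, s4, s6}
EG (AG ((¬p ∧ a) → (EG r))): greatest fixpoint, start Z0 = {s2, s4, s6}, keep only states in Sat with some successor in Z. Already a fixed point.
Sat(EG (AG ((¬p ∧ a) → (EG r)))) = {s2, s4, s6}
s6 ∈ Sat(EG (AG ((¬p ∧ a) → (EG r)))) = {s2, s4, s6}, so the formula holds at s6.

Yes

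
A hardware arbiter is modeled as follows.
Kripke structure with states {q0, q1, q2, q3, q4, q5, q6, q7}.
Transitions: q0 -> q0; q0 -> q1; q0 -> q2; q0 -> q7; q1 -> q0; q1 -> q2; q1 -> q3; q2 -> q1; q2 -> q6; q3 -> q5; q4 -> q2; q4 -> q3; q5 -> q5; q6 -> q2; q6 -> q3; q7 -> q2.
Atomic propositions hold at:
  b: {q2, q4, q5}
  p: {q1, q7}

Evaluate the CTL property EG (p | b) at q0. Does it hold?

No

Sat(p | b) = {q1, q2, q4, q5, q7}
EG (p | b): greatest fixpoint, start Z0 = {q1, q2, q4, q5, q7}, keep only states in Sat with some successor in Z. Already a fixed point.
Sat(EG (p | b)) = {q1, q2, q4, q5, q7}
q0 ∉ Sat(EG (p | b)) = {q1, q2, q4, q5, q7}, so the formula does not hold at q0.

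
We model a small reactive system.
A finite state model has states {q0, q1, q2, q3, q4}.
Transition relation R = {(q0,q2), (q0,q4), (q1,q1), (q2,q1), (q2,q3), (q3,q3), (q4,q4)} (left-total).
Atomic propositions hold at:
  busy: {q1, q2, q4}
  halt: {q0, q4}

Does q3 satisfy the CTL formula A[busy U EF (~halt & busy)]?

Sat(~halt) = {q1, q2, q3}
Sat(~halt & busy) = {q1, q2}
EF (~halt & busy): least fixpoint, start Z0 = {q1, q2}, add states with some successor in Z. Z1 = {q0, q1, q2}; fixed.
Sat(EF (~halt & busy)) = {q0, q1, q2}
A[busy U EF (~halt & busy)]: least fixpoint, start Z0 = Sat(EF (~halt & busy)) = {q0, q1, q2}, add states in Sat(busy) with every successor in Z. Already a fixed point.
Sat(A[busy U EF (~halt & busy)]) = {q0, q1, q2}
q3 ∉ Sat(A[busy U EF (~halt & busy)]) = {q0, q1, q2}, so the formula does not hold at q3.

No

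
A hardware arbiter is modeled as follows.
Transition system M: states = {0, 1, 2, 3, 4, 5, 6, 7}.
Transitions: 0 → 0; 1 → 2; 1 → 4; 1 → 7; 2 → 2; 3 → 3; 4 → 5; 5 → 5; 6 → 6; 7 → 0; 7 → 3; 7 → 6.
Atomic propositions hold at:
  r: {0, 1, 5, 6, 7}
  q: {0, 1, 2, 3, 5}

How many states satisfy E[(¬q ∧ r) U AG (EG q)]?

5

Sat(¬q) = {4, 6, 7}
Sat(¬q ∧ r) = {6, 7}
EG q: greatest fixpoint, start Z0 = {0, 1, 2, 3, 5}, keep only states in Sat with some successor in Z. Already a fixed point.
Sat(EG q) = {0, 1, 2, 3, 5}
AG (EG q): greatest fixpoint, start Z0 = {0, 1, 2, 3, 5}, keep only states in Sat with every successor in Z. Z1 = {0, 2, 3, 5}; fixed.
Sat(AG (EG q)) = {0, 2, 3, 5}
E[(¬q ∧ r) U AG (EG q)]: least fixpoint, start Z0 = Sat(AG (EG q)) = {0, 2, 3, 5}, add states in Sat(¬q ∧ r) with some successor in Z. Z1 = {0, 2, 3, 5, 7}; fixed.
Sat(E[(¬q ∧ r) U AG (EG q)]) = {0, 2, 3, 5, 7}
|Sat(E[(¬q ∧ r) U AG (EG q)])| = |{0, 2, 3, 5, 7}| = 5.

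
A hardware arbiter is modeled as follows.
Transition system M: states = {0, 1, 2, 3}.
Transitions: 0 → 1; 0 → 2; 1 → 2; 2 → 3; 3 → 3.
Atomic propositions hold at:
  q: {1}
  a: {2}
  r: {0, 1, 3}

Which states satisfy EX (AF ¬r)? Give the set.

{0, 1}

Sat(¬r) = {2}
AF ¬r: least fixpoint, start Z0 = {2}, add states with every successor in Z. Z1 = {1, 2}; Z2 = {0, 1, 2}; fixed.
Sat(AF ¬r) = {0, 1, 2}
Sat(EX (AF ¬r)) = {s : some successor in {0, 1, 2}} = {0, 1}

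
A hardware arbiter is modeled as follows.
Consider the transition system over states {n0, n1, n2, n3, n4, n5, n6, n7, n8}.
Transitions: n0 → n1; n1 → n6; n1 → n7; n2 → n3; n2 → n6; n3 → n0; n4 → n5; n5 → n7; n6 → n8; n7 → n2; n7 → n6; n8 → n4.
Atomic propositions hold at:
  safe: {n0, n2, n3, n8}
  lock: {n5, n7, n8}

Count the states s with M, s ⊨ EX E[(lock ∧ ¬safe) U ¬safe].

7

Sat(¬safe) = {n1, n4, n5, n6, n7}
Sat(lock ∧ ¬safe) = {n5, n7}
E[(lock ∧ ¬safe) U ¬safe]: least fixpoint, start Z0 = Sat(¬safe) = {n1, n4, n5, n6, n7}, add states in Sat(lock ∧ ¬safe) with some successor in Z. Already a fixed point.
Sat(E[(lock ∧ ¬safe) U ¬safe]) = {n1, n4, n5, n6, n7}
Sat(EX E[(lock ∧ ¬safe) U ¬safe]) = {s : some successor in {n1, n4, n5, n6, n7}} = {n0, n1, n2, n4, n5, n7, n8}
|Sat(EX E[(lock ∧ ¬safe) U ¬safe])| = |{n0, n1, n2, n4, n5, n7, n8}| = 7.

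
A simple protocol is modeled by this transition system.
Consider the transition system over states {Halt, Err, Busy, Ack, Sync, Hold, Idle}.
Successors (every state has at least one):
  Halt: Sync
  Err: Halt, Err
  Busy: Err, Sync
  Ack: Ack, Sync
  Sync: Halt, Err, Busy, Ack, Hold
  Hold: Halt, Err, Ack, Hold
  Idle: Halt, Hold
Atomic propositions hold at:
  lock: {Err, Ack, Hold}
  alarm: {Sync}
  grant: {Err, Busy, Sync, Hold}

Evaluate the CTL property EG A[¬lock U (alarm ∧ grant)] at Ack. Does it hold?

Sat(¬lock) = {Halt, Busy, Sync, Idle}
Sat(alarm ∧ grant) = {Sync}
A[¬lock U (alarm ∧ grant)]: least fixpoint, start Z0 = Sat((alarm ∧ grant)) = {Sync}, add states in Sat(¬lock) with every successor in Z. Z1 = {Halt, Sync}; fixed.
Sat(A[¬lock U (alarm ∧ grant)]) = {Halt, Sync}
EG A[¬lock U (alarm ∧ grant)]: greatest fixpoint, start Z0 = {Halt, Sync}, keep only states in Sat with some successor in Z. Already a fixed point.
Sat(EG A[¬lock U (alarm ∧ grant)]) = {Halt, Sync}
Ack ∉ Sat(EG A[¬lock U (alarm ∧ grant)]) = {Halt, Sync}, so the formula does not hold at Ack.

No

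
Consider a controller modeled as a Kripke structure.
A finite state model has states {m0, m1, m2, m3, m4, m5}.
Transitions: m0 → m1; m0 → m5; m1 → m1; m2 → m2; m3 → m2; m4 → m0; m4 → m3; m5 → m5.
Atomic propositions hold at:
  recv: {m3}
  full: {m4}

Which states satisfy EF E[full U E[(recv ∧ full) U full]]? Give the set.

{m4}

Sat(recv ∧ full) = ∅
E[(recv ∧ full) U full]: least fixpoint, start Z0 = Sat(full) = {m4}, add states in Sat(recv ∧ full) with some successor in Z. Already a fixed point.
Sat(E[(recv ∧ full) U full]) = {m4}
E[full U E[(recv ∧ full) U full]]: least fixpoint, start Z0 = Sat(E[(recv ∧ full) U full]) = {m4}, add states in Sat(full) with some successor in Z. Already a fixed point.
Sat(E[full U E[(recv ∧ full) U full]]) = {m4}
EF E[full U E[(recv ∧ full) U full]]: least fixpoint, start Z0 = {m4}, add states with some successor in Z. Already a fixed point.
Sat(EF E[full U E[(recv ∧ full) U full]]) = {m4}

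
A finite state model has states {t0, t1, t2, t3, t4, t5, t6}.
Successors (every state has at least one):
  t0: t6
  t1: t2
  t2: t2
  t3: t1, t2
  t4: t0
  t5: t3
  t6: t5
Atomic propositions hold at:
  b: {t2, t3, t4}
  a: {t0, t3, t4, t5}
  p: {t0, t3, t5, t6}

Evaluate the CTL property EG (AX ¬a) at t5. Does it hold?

No

Sat(¬a) = {t1, t2, t6}
Sat(AX ¬a) = {s : every successor in {t1, t2, t6}} = {t0, t1, t2, t3}
EG (AX ¬a): greatest fixpoint, start Z0 = {t0, t1, t2, t3}, keep only states in Sat with some successor in Z. Z1 = {t1, t2, t3}; fixed.
Sat(EG (AX ¬a)) = {t1, t2, t3}
t5 ∉ Sat(EG (AX ¬a)) = {t1, t2, t3}, so the formula does not hold at t5.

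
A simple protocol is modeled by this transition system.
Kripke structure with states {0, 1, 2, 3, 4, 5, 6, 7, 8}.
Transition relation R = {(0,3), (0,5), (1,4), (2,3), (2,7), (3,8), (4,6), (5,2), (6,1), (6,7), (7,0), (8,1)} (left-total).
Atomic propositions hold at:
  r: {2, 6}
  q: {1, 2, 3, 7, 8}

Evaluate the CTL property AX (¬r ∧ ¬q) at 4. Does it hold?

No

Sat(¬r) = {0, 1, 3, 4, 5, 7, 8}
Sat(¬q) = {0, 4, 5, 6}
Sat(¬r ∧ ¬q) = {0, 4, 5}
Sat(AX (¬r ∧ ¬q)) = {s : every successor in {0, 4, 5}} = {1, 7}
4 ∉ Sat(AX (¬r ∧ ¬q)) = {1, 7}, so the formula does not hold at 4.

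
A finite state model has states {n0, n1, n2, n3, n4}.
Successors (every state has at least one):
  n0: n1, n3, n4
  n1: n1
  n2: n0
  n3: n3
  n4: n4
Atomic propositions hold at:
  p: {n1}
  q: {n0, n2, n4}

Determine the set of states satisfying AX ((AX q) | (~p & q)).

{n2, n4}

Sat(AX q) = {s : every successor in {n0, n2, n4}} = {n2, n4}
Sat(~p) = {n0, n2, n3, n4}
Sat(~p & q) = {n0, n2, n4}
Sat((AX q) | (~p & q)) = {n0, n2, n4}
Sat(AX ((AX q) | (~p & q))) = {s : every successor in {n0, n2, n4}} = {n2, n4}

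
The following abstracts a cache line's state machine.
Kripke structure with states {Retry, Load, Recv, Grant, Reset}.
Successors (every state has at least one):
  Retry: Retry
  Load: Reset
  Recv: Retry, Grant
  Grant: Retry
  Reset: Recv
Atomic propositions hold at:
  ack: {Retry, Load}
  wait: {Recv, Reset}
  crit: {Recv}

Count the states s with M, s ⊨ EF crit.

EF crit: least fixpoint, start Z0 = {Recv}, add states with some successor in Z. Z1 = {Recv, Reset}; Z2 = {Load, Recv, Reset}; fixed.
Sat(EF crit) = {Load, Recv, Reset}
|Sat(EF crit)| = |{Load, Recv, Reset}| = 3.

3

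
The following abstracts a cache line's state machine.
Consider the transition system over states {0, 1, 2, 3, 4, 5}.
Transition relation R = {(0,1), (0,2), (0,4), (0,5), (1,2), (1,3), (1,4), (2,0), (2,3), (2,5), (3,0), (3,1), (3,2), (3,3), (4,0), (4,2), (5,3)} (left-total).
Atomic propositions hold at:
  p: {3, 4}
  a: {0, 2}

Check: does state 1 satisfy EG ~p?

Yes

Sat(~p) = {0, 1, 2, 5}
EG ~p: greatest fixpoint, start Z0 = {0, 1, 2, 5}, keep only states in Sat with some successor in Z. Z1 = {0, 1, 2}; fixed.
Sat(EG ~p) = {0, 1, 2}
1 ∈ Sat(EG ~p) = {0, 1, 2}, so the formula holds at 1.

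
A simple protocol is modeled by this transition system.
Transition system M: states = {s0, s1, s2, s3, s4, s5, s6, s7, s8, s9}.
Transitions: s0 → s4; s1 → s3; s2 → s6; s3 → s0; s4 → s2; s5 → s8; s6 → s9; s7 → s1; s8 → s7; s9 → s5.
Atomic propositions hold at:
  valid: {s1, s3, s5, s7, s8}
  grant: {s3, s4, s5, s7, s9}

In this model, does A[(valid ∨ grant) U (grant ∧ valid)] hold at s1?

Yes

Sat(valid ∨ grant) = {s1, s3, s4, s5, s7, s8, s9}
Sat(grant ∧ valid) = {s3, s5, s7}
A[(valid ∨ grant) U (grant ∧ valid)]: least fixpoint, start Z0 = Sat((grant ∧ valid)) = {s3, s5, s7}, add states in Sat(valid ∨ grant) with every successor in Z. Z1 = {s1, s3, s5, s7, s8, s9}; fixed.
Sat(A[(valid ∨ grant) U (grant ∧ valid)]) = {s1, s3, s5, s7, s8, s9}
s1 ∈ Sat(A[(valid ∨ grant) U (grant ∧ valid)]) = {s1, s3, s5, s7, s8, s9}, so the formula holds at s1.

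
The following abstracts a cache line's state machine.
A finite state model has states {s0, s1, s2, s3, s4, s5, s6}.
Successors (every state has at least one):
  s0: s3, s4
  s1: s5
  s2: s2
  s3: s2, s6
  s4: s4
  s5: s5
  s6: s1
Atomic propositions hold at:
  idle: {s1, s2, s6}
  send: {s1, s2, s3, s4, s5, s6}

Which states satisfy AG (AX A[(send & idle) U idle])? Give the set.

{s2}

Sat(send & idle) = {s1, s2, s6}
A[(send & idle) U idle]: least fixpoint, start Z0 = Sat(idle) = {s1, s2, s6}, add states in Sat(send & idle) with every successor in Z. Already a fixed point.
Sat(A[(send & idle) U idle]) = {s1, s2, s6}
Sat(AX A[(send & idle) U idle]) = {s : every successor in {s1, s2, s6}} = {s2, s3, s6}
AG (AX A[(send & idle) U idle]): greatest fixpoint, start Z0 = {s2, s3, s6}, keep only states in Sat with every successor in Z. Z1 = {s2, s3}; Z2 = {s2}; fixed.
Sat(AG (AX A[(send & idle) U idle])) = {s2}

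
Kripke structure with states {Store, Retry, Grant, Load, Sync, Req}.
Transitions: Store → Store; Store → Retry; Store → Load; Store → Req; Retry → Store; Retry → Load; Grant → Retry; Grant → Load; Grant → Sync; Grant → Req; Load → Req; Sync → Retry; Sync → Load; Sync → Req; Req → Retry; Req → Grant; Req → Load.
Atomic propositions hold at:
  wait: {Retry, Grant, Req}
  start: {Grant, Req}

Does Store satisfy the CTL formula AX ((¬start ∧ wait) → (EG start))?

No

Sat(¬start) = {Store, Retry, Load, Sync}
Sat(¬start ∧ wait) = {Retry}
EG start: greatest fixpoint, start Z0 = {Grant, Req}, keep only states in Sat with some successor in Z. Already a fixed point.
Sat(EG start) = {Grant, Req}
Sat((¬start ∧ wait) → (EG start)) = {Store, Grant, Load, Sync, Req}
Sat(AX ((¬start ∧ wait) → (EG start))) = {s : every successor in {Store, Grant, Load, Sync, Req}} = {Retry, Load}
Store ∉ Sat(AX ((¬start ∧ wait) → (EG start))) = {Retry, Load}, so the formula does not hold at Store.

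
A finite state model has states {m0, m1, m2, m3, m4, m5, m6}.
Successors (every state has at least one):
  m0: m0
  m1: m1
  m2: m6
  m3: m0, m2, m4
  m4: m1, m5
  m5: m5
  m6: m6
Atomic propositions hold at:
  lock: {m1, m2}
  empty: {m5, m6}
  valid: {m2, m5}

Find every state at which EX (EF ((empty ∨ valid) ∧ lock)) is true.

Sat(empty ∨ valid) = {m2, m5, m6}
Sat((empty ∨ valid) ∧ lock) = {m2}
EF ((empty ∨ valid) ∧ lock): least fixpoint, start Z0 = {m2}, add states with some successor in Z. Z1 = {m2, m3}; fixed.
Sat(EF ((empty ∨ valid) ∧ lock)) = {m2, m3}
Sat(EX (EF ((empty ∨ valid) ∧ lock))) = {s : some successor in {m2, m3}} = {m3}

{m3}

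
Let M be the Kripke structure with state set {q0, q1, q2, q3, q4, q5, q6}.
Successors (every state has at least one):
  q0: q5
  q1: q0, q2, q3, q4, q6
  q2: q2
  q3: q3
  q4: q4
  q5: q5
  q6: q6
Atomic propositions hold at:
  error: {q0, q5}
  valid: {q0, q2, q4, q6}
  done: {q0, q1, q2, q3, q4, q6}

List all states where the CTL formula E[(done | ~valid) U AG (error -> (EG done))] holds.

Sat(~valid) = {q1, q3, q5}
Sat(done | ~valid) = {q0, q1, q2, q3, q4, q5, q6}
EG done: greatest fixpoint, start Z0 = {q0, q1, q2, q3, q4, q6}, keep only states in Sat with some successor in Z. Z1 = {q1, q2, q3, q4, q6}; fixed.
Sat(EG done) = {q1, q2, q3, q4, q6}
Sat(error -> (EG done)) = {q1, q2, q3, q4, q6}
AG (error -> (EG done)): greatest fixpoint, start Z0 = {q1, q2, q3, q4, q6}, keep only states in Sat with every successor in Z. Z1 = {q2, q3, q4, q6}; fixed.
Sat(AG (error -> (EG done))) = {q2, q3, q4, q6}
E[(done | ~valid) U AG (error -> (EG done))]: least fixpoint, start Z0 = Sat(AG (error -> (EG done))) = {q2, q3, q4, q6}, add states in Sat(done | ~valid) with some successor in Z. Z1 = {q1, q2, q3, q4, q6}; fixed.
Sat(E[(done | ~valid) U AG (error -> (EG done))]) = {q1, q2, q3, q4, q6}

{q1, q2, q3, q4, q6}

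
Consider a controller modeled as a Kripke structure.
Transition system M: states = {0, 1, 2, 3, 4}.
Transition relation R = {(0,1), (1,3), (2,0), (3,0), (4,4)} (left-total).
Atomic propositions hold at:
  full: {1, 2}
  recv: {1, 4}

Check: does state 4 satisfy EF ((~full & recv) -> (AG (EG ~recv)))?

Sat(~full) = {0, 3, 4}
Sat(~full & recv) = {4}
Sat(~recv) = {0, 2, 3}
EG ~recv: greatest fixpoint, start Z0 = {0, 2, 3}, keep only states in Sat with some successor in Z. Z1 = {2, 3}; Z2 = ∅; fixed.
Sat(EG ~recv) = ∅
AG (EG ~recv): greatest fixpoint, start Z0 = ∅, keep only states in Sat with every successor in Z. Already a fixed point.
Sat(AG (EG ~recv)) = ∅
Sat((~full & recv) -> (AG (EG ~recv))) = {0, 1, 2, 3}
EF ((~full & recv) -> (AG (EG ~recv))): least fixpoint, start Z0 = {0, 1, 2, 3}, add states with some successor in Z. Already a fixed point.
Sat(EF ((~full & recv) -> (AG (EG ~recv)))) = {0, 1, 2, 3}
4 ∉ Sat(EF ((~full & recv) -> (AG (EG ~recv)))) = {0, 1, 2, 3}, so the formula does not hold at 4.

No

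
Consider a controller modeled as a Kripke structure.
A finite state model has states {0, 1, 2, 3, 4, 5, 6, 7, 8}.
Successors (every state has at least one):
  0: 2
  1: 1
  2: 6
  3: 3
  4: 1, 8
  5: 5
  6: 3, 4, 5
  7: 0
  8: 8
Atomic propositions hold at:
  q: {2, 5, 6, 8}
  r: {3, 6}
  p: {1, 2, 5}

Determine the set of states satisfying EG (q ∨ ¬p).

{0, 2, 3, 4, 5, 6, 7, 8}

Sat(¬p) = {0, 3, 4, 6, 7, 8}
Sat(q ∨ ¬p) = {0, 2, 3, 4, 5, 6, 7, 8}
EG (q ∨ ¬p): greatest fixpoint, start Z0 = {0, 2, 3, 4, 5, 6, 7, 8}, keep only states in Sat with some successor in Z. Already a fixed point.
Sat(EG (q ∨ ¬p)) = {0, 2, 3, 4, 5, 6, 7, 8}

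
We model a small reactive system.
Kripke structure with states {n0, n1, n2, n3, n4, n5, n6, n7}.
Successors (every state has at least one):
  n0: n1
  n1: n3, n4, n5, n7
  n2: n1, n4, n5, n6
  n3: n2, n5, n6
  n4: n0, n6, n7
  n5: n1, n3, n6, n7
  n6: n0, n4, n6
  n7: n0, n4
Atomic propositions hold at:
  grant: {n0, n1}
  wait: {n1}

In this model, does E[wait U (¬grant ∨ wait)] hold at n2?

Yes

Sat(¬grant) = {n2, n3, n4, n5, n6, n7}
Sat(¬grant ∨ wait) = {n1, n2, n3, n4, n5, n6, n7}
E[wait U (¬grant ∨ wait)]: least fixpoint, start Z0 = Sat((¬grant ∨ wait)) = {n1, n2, n3, n4, n5, n6, n7}, add states in Sat(wait) with some successor in Z. Already a fixed point.
Sat(E[wait U (¬grant ∨ wait)]) = {n1, n2, n3, n4, n5, n6, n7}
n2 ∈ Sat(E[wait U (¬grant ∨ wait)]) = {n1, n2, n3, n4, n5, n6, n7}, so the formula holds at n2.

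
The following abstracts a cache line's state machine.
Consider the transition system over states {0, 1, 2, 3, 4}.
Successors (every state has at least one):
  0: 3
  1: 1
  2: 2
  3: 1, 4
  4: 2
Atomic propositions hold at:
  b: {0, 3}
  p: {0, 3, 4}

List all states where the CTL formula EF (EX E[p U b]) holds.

E[p U b]: least fixpoint, start Z0 = Sat(b) = {0, 3}, add states in Sat(p) with some successor in Z. Already a fixed point.
Sat(E[p U b]) = {0, 3}
Sat(EX E[p U b]) = {s : some successor in {0, 3}} = {0}
EF (EX E[p U b]): least fixpoint, start Z0 = {0}, add states with some successor in Z. Already a fixed point.
Sat(EF (EX E[p U b])) = {0}

{0}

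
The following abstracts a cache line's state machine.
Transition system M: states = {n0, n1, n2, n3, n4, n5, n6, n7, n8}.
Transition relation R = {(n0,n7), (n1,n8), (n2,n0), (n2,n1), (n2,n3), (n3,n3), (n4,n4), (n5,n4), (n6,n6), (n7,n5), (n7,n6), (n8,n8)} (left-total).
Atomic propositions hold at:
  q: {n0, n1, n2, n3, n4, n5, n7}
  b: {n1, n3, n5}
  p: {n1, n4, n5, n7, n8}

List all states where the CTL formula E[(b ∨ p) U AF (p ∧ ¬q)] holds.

Sat(b ∨ p) = {n1, n3, n4, n5, n7, n8}
Sat(¬q) = {n6, n8}
Sat(p ∧ ¬q) = {n8}
AF (p ∧ ¬q): least fixpoint, start Z0 = {n8}, add states with every successor in Z. Z1 = {n1, n8}; fixed.
Sat(AF (p ∧ ¬q)) = {n1, n8}
E[(b ∨ p) U AF (p ∧ ¬q)]: least fixpoint, start Z0 = Sat(AF (p ∧ ¬q)) = {n1, n8}, add states in Sat(b ∨ p) with some successor in Z. Already a fixed point.
Sat(E[(b ∨ p) U AF (p ∧ ¬q)]) = {n1, n8}

{n1, n8}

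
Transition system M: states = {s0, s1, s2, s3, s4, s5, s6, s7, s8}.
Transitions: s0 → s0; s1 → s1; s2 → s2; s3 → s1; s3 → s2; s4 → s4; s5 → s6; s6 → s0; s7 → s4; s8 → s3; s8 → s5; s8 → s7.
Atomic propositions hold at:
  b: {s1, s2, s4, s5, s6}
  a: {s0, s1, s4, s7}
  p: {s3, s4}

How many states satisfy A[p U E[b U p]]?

2

E[b U p]: least fixpoint, start Z0 = Sat(p) = {s3, s4}, add states in Sat(b) with some successor in Z. Already a fixed point.
Sat(E[b U p]) = {s3, s4}
A[p U E[b U p]]: least fixpoint, start Z0 = Sat(E[b U p]) = {s3, s4}, add states in Sat(p) with every successor in Z. Already a fixed point.
Sat(A[p U E[b U p]]) = {s3, s4}
|Sat(A[p U E[b U p]])| = |{s3, s4}| = 2.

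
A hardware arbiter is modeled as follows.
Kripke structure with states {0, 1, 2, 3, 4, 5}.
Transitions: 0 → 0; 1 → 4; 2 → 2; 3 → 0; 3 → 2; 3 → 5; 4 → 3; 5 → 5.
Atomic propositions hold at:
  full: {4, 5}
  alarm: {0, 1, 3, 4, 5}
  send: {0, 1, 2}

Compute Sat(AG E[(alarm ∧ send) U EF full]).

Sat(alarm ∧ send) = {0, 1}
EF full: least fixpoint, start Z0 = {4, 5}, add states with some successor in Z. Z1 = {1, 3, 4, 5}; fixed.
Sat(EF full) = {1, 3, 4, 5}
E[(alarm ∧ send) U EF full]: least fixpoint, start Z0 = Sat(EF full) = {1, 3, 4, 5}, add states in Sat(alarm ∧ send) with some successor in Z. Already a fixed point.
Sat(E[(alarm ∧ send) U EF full]) = {1, 3, 4, 5}
AG E[(alarm ∧ send) U EF full]: greatest fixpoint, start Z0 = {1, 3, 4, 5}, keep only states in Sat with every successor in Z. Z1 = {1, 4, 5}; Z2 = {1, 5}; Z3 = {5}; fixed.
Sat(AG E[(alarm ∧ send) U EF full]) = {5}

{5}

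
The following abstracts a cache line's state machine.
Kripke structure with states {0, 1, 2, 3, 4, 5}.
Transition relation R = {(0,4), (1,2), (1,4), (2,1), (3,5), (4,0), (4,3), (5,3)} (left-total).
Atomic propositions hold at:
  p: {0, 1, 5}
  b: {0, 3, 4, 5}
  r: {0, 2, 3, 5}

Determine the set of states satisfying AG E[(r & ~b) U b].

{0, 3, 4, 5}

Sat(~b) = {1, 2}
Sat(r & ~b) = {2}
E[(r & ~b) U b]: least fixpoint, start Z0 = Sat(b) = {0, 3, 4, 5}, add states in Sat(r & ~b) with some successor in Z. Already a fixed point.
Sat(E[(r & ~b) U b]) = {0, 3, 4, 5}
AG E[(r & ~b) U b]: greatest fixpoint, start Z0 = {0, 3, 4, 5}, keep only states in Sat with every successor in Z. Already a fixed point.
Sat(AG E[(r & ~b) U b]) = {0, 3, 4, 5}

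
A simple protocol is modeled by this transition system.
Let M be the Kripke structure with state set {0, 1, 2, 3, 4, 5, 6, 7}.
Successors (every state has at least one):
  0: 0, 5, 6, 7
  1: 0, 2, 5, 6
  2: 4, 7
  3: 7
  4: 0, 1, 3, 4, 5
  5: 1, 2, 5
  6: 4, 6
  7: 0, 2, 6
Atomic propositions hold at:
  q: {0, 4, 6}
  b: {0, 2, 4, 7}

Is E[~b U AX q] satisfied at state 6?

Yes

Sat(~b) = {1, 3, 5, 6}
Sat(AX q) = {s : every successor in {0, 4, 6}} = {6}
E[~b U AX q]: least fixpoint, start Z0 = Sat(AX q) = {6}, add states in Sat(~b) with some successor in Z. Z1 = {1, 6}; Z2 = {1, 5, 6}; fixed.
Sat(E[~b U AX q]) = {1, 5, 6}
6 ∈ Sat(E[~b U AX q]) = {1, 5, 6}, so the formula holds at 6.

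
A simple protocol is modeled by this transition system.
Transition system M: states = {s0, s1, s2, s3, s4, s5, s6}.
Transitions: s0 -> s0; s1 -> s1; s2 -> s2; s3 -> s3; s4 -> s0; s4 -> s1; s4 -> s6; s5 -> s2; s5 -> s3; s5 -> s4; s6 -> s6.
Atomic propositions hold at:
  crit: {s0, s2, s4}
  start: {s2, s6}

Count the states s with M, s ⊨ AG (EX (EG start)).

EG start: greatest fixpoint, start Z0 = {s2, s6}, keep only states in Sat with some successor in Z. Already a fixed point.
Sat(EG start) = {s2, s6}
Sat(EX (EG start)) = {s : some successor in {s2, s6}} = {s2, s4, s5, s6}
AG (EX (EG start)): greatest fixpoint, start Z0 = {s2, s4, s5, s6}, keep only states in Sat with every successor in Z. Z1 = {s2, s6}; fixed.
Sat(AG (EX (EG start))) = {s2, s6}
|Sat(AG (EX (EG start)))| = |{s2, s6}| = 2.

2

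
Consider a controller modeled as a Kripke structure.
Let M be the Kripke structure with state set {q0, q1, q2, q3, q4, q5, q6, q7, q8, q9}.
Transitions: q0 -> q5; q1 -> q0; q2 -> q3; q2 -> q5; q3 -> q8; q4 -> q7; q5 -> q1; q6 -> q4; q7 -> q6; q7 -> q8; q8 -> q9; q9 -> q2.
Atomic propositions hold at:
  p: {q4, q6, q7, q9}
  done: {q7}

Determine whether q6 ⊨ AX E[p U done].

E[p U done]: least fixpoint, start Z0 = Sat(done) = {q7}, add states in Sat(p) with some successor in Z. Z1 = {q4, q7}; Z2 = {q4, q6, q7}; fixed.
Sat(E[p U done]) = {q4, q6, q7}
Sat(AX E[p U done]) = {s : every successor in {q4, q6, q7}} = {q4, q6}
q6 ∈ Sat(AX E[p U done]) = {q4, q6}, so the formula holds at q6.

Yes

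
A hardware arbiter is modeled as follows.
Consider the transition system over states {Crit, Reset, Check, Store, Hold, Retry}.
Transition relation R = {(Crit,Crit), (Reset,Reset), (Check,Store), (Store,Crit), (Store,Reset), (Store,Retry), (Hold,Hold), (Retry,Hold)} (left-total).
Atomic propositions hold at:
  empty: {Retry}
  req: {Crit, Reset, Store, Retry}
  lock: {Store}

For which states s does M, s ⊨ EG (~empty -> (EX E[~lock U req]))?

{Crit, Reset, Check, Store}

Sat(~empty) = {Crit, Reset, Check, Store, Hold}
Sat(~lock) = {Crit, Reset, Check, Hold, Retry}
E[~lock U req]: least fixpoint, start Z0 = Sat(req) = {Crit, Reset, Store, Retry}, add states in Sat(~lock) with some successor in Z. Z1 = {Crit, Reset, Check, Store, Retry}; fixed.
Sat(E[~lock U req]) = {Crit, Reset, Check, Store, Retry}
Sat(EX E[~lock U req]) = {s : some successor in {Crit, Reset, Check, Store, Retry}} = {Crit, Reset, Check, Store}
Sat(~empty -> (EX E[~lock U req])) = {Crit, Reset, Check, Store, Retry}
EG (~empty -> (EX E[~lock U req])): greatest fixpoint, start Z0 = {Crit, Reset, Check, Store, Retry}, keep only states in Sat with some successor in Z. Z1 = {Crit, Reset, Check, Store}; fixed.
Sat(EG (~empty -> (EX E[~lock U req]))) = {Crit, Reset, Check, Store}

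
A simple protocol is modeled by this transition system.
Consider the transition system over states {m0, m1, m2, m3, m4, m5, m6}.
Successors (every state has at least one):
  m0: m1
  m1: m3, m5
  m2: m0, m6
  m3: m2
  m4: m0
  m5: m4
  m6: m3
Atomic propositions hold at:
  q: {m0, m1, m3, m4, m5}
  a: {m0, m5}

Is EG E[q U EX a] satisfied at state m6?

Sat(EX a) = {s : some successor in {m0, m5}} = {m1, m2, m4}
E[q U EX a]: least fixpoint, start Z0 = Sat(EX a) = {m1, m2, m4}, add states in Sat(q) with some successor in Z. Z1 = {m0, m1, m2, m3, m4, m5}; fixed.
Sat(E[q U EX a]) = {m0, m1, m2, m3, m4, m5}
EG E[q U EX a]: greatest fixpoint, start Z0 = {m0, m1, m2, m3, m4, m5}, keep only states in Sat with some successor in Z. Already a fixed point.
Sat(EG E[q U EX a]) = {m0, m1, m2, m3, m4, m5}
m6 ∉ Sat(EG E[q U EX a]) = {m0, m1, m2, m3, m4, m5}, so the formula does not hold at m6.

No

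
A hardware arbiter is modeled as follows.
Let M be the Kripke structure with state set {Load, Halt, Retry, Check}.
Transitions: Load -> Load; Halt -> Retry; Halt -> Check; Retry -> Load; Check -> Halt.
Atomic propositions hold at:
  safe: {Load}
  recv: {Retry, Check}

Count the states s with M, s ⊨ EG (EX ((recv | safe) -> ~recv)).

2

Sat(recv | safe) = {Load, Retry, Check}
Sat(~recv) = {Load, Halt}
Sat((recv | safe) -> ~recv) = {Load, Halt}
Sat(EX ((recv | safe) -> ~recv)) = {s : some successor in {Load, Halt}} = {Load, Retry, Check}
EG (EX ((recv | safe) -> ~recv)): greatest fixpoint, start Z0 = {Load, Retry, Check}, keep only states in Sat with some successor in Z. Z1 = {Load, Retry}; fixed.
Sat(EG (EX ((recv | safe) -> ~recv))) = {Load, Retry}
|Sat(EG (EX ((recv | safe) -> ~recv)))| = |{Load, Retry}| = 2.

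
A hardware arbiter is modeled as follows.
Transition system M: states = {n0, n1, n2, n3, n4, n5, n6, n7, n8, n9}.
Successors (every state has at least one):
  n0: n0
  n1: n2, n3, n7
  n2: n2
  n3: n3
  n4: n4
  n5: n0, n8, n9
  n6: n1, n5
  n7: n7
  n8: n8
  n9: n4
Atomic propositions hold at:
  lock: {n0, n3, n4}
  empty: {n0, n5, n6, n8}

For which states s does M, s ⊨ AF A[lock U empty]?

A[lock U empty]: least fixpoint, start Z0 = Sat(empty) = {n0, n5, n6, n8}, add states in Sat(lock) with every successor in Z. Already a fixed point.
Sat(A[lock U empty]) = {n0, n5, n6, n8}
AF A[lock U empty]: least fixpoint, start Z0 = {n0, n5, n6, n8}, add states with every successor in Z. Already a fixed point.
Sat(AF A[lock U empty]) = {n0, n5, n6, n8}

{n0, n5, n6, n8}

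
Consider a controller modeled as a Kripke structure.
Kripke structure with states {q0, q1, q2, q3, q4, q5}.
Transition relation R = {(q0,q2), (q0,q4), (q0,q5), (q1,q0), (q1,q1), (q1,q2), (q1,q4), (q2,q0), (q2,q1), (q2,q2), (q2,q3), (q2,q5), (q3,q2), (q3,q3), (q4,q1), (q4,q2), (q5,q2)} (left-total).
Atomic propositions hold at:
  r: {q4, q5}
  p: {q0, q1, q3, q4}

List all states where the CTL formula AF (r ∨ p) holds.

{q0, q1, q3, q4, q5}

Sat(r ∨ p) = {q0, q1, q3, q4, q5}
AF (r ∨ p): least fixpoint, start Z0 = {q0, q1, q3, q4, q5}, add states with every successor in Z. Already a fixed point.
Sat(AF (r ∨ p)) = {q0, q1, q3, q4, q5}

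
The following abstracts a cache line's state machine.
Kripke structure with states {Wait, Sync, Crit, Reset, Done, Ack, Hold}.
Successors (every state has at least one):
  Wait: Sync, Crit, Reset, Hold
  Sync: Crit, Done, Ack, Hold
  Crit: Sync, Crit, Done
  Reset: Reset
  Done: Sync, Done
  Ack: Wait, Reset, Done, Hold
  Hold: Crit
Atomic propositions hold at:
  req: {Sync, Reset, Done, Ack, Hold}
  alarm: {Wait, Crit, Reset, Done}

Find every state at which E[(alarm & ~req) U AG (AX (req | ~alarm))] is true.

{Wait, Reset}

Sat(~req) = {Wait, Crit}
Sat(alarm & ~req) = {Wait, Crit}
Sat(~alarm) = {Sync, Ack, Hold}
Sat(req | ~alarm) = {Sync, Reset, Done, Ack, Hold}
Sat(AX (req | ~alarm)) = {s : every successor in {Sync, Reset, Done, Ack, Hold}} = {Reset, Done}
AG (AX (req | ~alarm)): greatest fixpoint, start Z0 = {Reset, Done}, keep only states in Sat with every successor in Z. Z1 = {Reset}; fixed.
Sat(AG (AX (req | ~alarm))) = {Reset}
E[(alarm & ~req) U AG (AX (req | ~alarm))]: least fixpoint, start Z0 = Sat(AG (AX (req | ~alarm))) = {Reset}, add states in Sat(alarm & ~req) with some successor in Z. Z1 = {Wait, Reset}; fixed.
Sat(E[(alarm & ~req) U AG (AX (req | ~alarm))]) = {Wait, Reset}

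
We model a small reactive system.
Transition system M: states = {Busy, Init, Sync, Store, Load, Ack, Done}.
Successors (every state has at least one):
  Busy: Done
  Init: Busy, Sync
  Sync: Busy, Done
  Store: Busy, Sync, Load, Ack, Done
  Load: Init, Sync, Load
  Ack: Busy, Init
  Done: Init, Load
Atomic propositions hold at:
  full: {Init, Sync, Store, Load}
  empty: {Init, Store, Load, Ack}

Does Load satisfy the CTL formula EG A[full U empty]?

A[full U empty]: least fixpoint, start Z0 = Sat(empty) = {Init, Store, Load, Ack}, add states in Sat(full) with every successor in Z. Already a fixed point.
Sat(A[full U empty]) = {Init, Store, Load, Ack}
EG A[full U empty]: greatest fixpoint, start Z0 = {Init, Store, Load, Ack}, keep only states in Sat with some successor in Z. Z1 = {Store, Load, Ack}; Z2 = {Store, Load}; fixed.
Sat(EG A[full U empty]) = {Store, Load}
Load ∈ Sat(EG A[full U empty]) = {Store, Load}, so the formula holds at Load.

Yes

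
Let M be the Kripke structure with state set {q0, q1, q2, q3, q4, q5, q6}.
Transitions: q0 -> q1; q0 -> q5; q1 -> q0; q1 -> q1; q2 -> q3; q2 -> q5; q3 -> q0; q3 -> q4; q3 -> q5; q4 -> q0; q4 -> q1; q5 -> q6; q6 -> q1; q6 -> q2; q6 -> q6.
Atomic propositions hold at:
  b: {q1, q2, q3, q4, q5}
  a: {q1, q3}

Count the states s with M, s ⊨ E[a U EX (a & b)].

6

Sat(a & b) = {q1, q3}
Sat(EX (a & b)) = {s : some successor in {q1, q3}} = {q0, q1, q2, q4, q6}
E[a U EX (a & b)]: least fixpoint, start Z0 = Sat(EX (a & b)) = {q0, q1, q2, q4, q6}, add states in Sat(a) with some successor in Z. Z1 = {q0, q1, q2, q3, q4, q6}; fixed.
Sat(E[a U EX (a & b)]) = {q0, q1, q2, q3, q4, q6}
|Sat(E[a U EX (a & b)])| = |{q0, q1, q2, q3, q4, q6}| = 6.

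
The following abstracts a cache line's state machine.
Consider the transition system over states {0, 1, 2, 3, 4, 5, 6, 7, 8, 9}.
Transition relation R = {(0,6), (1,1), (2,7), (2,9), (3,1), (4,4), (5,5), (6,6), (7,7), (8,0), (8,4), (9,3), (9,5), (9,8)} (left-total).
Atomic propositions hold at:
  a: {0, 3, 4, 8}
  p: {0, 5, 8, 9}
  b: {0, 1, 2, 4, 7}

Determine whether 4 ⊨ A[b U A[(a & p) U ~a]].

No

Sat(a & p) = {0, 8}
Sat(~a) = {1, 2, 5, 6, 7, 9}
A[(a & p) U ~a]: least fixpoint, start Z0 = Sat(~a) = {1, 2, 5, 6, 7, 9}, add states in Sat(a & p) with every successor in Z. Z1 = {0, 1, 2, 5, 6, 7, 9}; fixed.
Sat(A[(a & p) U ~a]) = {0, 1, 2, 5, 6, 7, 9}
A[b U A[(a & p) U ~a]]: least fixpoint, start Z0 = Sat(A[(a & p) U ~a]) = {0, 1, 2, 5, 6, 7, 9}, add states in Sat(b) with every successor in Z. Already a fixed point.
Sat(A[b U A[(a & p) U ~a]]) = {0, 1, 2, 5, 6, 7, 9}
4 ∉ Sat(A[b U A[(a & p) U ~a]]) = {0, 1, 2, 5, 6, 7, 9}, so the formula does not hold at 4.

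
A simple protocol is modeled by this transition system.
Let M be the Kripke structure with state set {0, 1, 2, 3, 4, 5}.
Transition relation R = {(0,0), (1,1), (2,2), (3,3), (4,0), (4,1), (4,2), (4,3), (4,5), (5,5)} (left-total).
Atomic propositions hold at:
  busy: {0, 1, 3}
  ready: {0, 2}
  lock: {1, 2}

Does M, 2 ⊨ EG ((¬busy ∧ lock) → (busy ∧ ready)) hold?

Sat(¬busy) = {2, 4, 5}
Sat(¬busy ∧ lock) = {2}
Sat(busy ∧ ready) = {0}
Sat((¬busy ∧ lock) → (busy ∧ ready)) = {0, 1, 3, 4, 5}
EG ((¬busy ∧ lock) → (busy ∧ ready)): greatest fixpoint, start Z0 = {0, 1, 3, 4, 5}, keep only states in Sat with some successor in Z. Already a fixed point.
Sat(EG ((¬busy ∧ lock) → (busy ∧ ready))) = {0, 1, 3, 4, 5}
2 ∉ Sat(EG ((¬busy ∧ lock) → (busy ∧ ready))) = {0, 1, 3, 4, 5}, so the formula does not hold at 2.

No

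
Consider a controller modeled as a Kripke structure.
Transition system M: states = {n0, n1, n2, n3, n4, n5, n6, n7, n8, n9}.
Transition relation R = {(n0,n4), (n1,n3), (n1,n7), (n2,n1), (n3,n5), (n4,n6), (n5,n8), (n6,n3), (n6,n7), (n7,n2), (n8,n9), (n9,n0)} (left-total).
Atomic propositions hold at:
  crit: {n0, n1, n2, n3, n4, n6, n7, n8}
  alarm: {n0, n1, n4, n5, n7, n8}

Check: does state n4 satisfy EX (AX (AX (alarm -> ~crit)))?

Yes

Sat(~crit) = {n5, n9}
Sat(alarm -> ~crit) = {n2, n3, n5, n6, n9}
Sat(AX (alarm -> ~crit)) = {s : every successor in {n2, n3, n5, n6, n9}} = {n3, n4, n7, n8}
Sat(AX (AX (alarm -> ~crit))) = {s : every successor in {n3, n4, n7, n8}} = {n0, n1, n5, n6}
Sat(EX (AX (AX (alarm -> ~crit)))) = {s : some successor in {n0, n1, n5, n6}} = {n2, n3, n4, n9}
n4 ∈ Sat(EX (AX (AX (alarm -> ~crit)))) = {n2, n3, n4, n9}, so the formula holds at n4.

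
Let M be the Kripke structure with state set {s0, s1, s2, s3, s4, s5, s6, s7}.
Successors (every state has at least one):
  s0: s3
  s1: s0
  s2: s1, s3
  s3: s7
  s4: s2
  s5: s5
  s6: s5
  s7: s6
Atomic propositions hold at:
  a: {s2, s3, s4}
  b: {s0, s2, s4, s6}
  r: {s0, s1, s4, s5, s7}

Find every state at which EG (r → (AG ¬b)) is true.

{s5, s6}

Sat(¬b) = {s1, s3, s5, s7}
AG ¬b: greatest fixpoint, start Z0 = {s1, s3, s5, s7}, keep only states in Sat with every successor in Z. Z1 = {s3, s5}; Z2 = {s5}; fixed.
Sat(AG ¬b) = {s5}
Sat(r → (AG ¬b)) = {s2, s3, s5, s6}
EG (r → (AG ¬b)): greatest fixpoint, start Z0 = {s2, s3, s5, s6}, keep only states in Sat with some successor in Z. Z1 = {s2, s5, s6}; Z2 = {s5, s6}; fixed.
Sat(EG (r → (AG ¬b))) = {s5, s6}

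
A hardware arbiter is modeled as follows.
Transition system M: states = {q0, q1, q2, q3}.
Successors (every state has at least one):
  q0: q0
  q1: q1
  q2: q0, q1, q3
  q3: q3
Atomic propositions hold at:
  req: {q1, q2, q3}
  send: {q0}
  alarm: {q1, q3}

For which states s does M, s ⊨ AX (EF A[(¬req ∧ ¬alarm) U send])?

{q0}

Sat(¬req) = {q0}
Sat(¬alarm) = {q0, q2}
Sat(¬req ∧ ¬alarm) = {q0}
A[(¬req ∧ ¬alarm) U send]: least fixpoint, start Z0 = Sat(send) = {q0}, add states in Sat(¬req ∧ ¬alarm) with every successor in Z. Already a fixed point.
Sat(A[(¬req ∧ ¬alarm) U send]) = {q0}
EF A[(¬req ∧ ¬alarm) U send]: least fixpoint, start Z0 = {q0}, add states with some successor in Z. Z1 = {q0, q2}; fixed.
Sat(EF A[(¬req ∧ ¬alarm) U send]) = {q0, q2}
Sat(AX (EF A[(¬req ∧ ¬alarm) U send])) = {s : every successor in {q0, q2}} = {q0}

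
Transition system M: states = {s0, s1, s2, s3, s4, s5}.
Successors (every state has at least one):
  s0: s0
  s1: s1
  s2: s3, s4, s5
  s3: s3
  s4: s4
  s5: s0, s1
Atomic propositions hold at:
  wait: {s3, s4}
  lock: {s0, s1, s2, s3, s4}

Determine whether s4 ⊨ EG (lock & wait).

Sat(lock & wait) = {s3, s4}
EG (lock & wait): greatest fixpoint, start Z0 = {s3, s4}, keep only states in Sat with some successor in Z. Already a fixed point.
Sat(EG (lock & wait)) = {s3, s4}
s4 ∈ Sat(EG (lock & wait)) = {s3, s4}, so the formula holds at s4.

Yes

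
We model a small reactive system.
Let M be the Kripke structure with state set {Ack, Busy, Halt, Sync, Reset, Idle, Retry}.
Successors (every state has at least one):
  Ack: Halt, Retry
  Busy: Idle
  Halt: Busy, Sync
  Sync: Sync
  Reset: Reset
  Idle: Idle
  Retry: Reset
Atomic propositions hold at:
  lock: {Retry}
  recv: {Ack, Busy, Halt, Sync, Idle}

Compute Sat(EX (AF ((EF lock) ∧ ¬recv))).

EF lock: least fixpoint, start Z0 = {Retry}, add states with some successor in Z. Z1 = {Ack, Retry}; fixed.
Sat(EF lock) = {Ack, Retry}
Sat(¬recv) = {Reset, Retry}
Sat((EF lock) ∧ ¬recv) = {Retry}
AF ((EF lock) ∧ ¬recv): least fixpoint, start Z0 = {Retry}, add states with every successor in Z. Already a fixed point.
Sat(AF ((EF lock) ∧ ¬recv)) = {Retry}
Sat(EX (AF ((EF lock) ∧ ¬recv))) = {s : some successor in {Retry}} = {Ack}

{Ack}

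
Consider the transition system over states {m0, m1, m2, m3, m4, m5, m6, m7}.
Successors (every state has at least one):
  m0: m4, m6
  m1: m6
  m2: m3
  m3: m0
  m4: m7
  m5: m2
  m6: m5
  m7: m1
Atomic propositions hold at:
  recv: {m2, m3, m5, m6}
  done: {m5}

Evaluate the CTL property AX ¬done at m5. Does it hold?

Sat(¬done) = {m0, m1, m2, m3, m4, m6, m7}
Sat(AX ¬done) = {s : every successor in {m0, m1, m2, m3, m4, m6, m7}} = {m0, m1, m2, m3, m4, m5, m7}
m5 ∈ Sat(AX ¬done) = {m0, m1, m2, m3, m4, m5, m7}, so the formula holds at m5.

Yes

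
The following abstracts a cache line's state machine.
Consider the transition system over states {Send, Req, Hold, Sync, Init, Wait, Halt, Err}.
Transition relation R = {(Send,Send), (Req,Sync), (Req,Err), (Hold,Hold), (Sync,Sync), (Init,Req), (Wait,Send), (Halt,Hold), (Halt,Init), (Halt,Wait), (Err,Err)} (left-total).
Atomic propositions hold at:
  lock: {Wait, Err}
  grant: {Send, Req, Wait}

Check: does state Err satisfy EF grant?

No

EF grant: least fixpoint, start Z0 = {Send, Req, Wait}, add states with some successor in Z. Z1 = {Send, Req, Init, Wait, Halt}; fixed.
Sat(EF grant) = {Send, Req, Init, Wait, Halt}
Err ∉ Sat(EF grant) = {Send, Req, Init, Wait, Halt}, so the formula does not hold at Err.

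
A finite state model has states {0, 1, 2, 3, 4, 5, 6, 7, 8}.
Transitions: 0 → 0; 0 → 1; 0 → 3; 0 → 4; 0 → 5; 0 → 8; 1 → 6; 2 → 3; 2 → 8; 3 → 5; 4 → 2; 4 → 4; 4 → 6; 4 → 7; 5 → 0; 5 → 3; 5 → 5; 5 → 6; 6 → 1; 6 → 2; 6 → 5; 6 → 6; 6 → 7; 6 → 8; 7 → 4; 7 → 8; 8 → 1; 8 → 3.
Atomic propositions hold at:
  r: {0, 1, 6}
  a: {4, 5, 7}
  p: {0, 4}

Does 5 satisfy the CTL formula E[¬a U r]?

No

Sat(¬a) = {0, 1, 2, 3, 6, 8}
E[¬a U r]: least fixpoint, start Z0 = Sat(r) = {0, 1, 6}, add states in Sat(¬a) with some successor in Z. Z1 = {0, 1, 6, 8}; Z2 = {0, 1, 2, 6, 8}; fixed.
Sat(E[¬a U r]) = {0, 1, 2, 6, 8}
5 ∉ Sat(E[¬a U r]) = {0, 1, 2, 6, 8}, so the formula does not hold at 5.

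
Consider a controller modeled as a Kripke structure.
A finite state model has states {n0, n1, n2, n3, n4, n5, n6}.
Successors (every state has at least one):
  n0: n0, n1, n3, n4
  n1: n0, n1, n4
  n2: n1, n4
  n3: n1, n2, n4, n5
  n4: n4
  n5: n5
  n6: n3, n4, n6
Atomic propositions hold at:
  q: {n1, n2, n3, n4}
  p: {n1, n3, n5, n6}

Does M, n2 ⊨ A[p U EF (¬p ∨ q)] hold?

Sat(¬p) = {n0, n2, n4}
Sat(¬p ∨ q) = {n0, n1, n2, n3, n4}
EF (¬p ∨ q): least fixpoint, start Z0 = {n0, n1, n2, n3, n4}, add states with some successor in Z. Z1 = {n0, n1, n2, n3, n4, n6}; fixed.
Sat(EF (¬p ∨ q)) = {n0, n1, n2, n3, n4, n6}
A[p U EF (¬p ∨ q)]: least fixpoint, start Z0 = Sat(EF (¬p ∨ q)) = {n0, n1, n2, n3, n4, n6}, add states in Sat(p) with every successor in Z. Already a fixed point.
Sat(A[p U EF (¬p ∨ q)]) = {n0, n1, n2, n3, n4, n6}
n2 ∈ Sat(A[p U EF (¬p ∨ q)]) = {n0, n1, n2, n3, n4, n6}, so the formula holds at n2.

Yes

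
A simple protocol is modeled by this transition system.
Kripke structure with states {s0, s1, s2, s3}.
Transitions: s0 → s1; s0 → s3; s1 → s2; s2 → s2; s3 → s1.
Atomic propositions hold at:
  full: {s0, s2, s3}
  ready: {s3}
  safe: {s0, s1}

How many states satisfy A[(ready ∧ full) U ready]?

1

Sat(ready ∧ full) = {s3}
A[(ready ∧ full) U ready]: least fixpoint, start Z0 = Sat(ready) = {s3}, add states in Sat(ready ∧ full) with every successor in Z. Already a fixed point.
Sat(A[(ready ∧ full) U ready]) = {s3}
|Sat(A[(ready ∧ full) U ready])| = |{s3}| = 1.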